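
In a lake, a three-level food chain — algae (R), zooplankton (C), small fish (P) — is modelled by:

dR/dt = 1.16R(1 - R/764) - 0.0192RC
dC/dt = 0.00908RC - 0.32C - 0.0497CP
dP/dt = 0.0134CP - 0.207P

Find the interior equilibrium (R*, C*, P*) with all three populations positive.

From dP/dt = 0: 0.0134C* = 0.207, so C* = 15.4.
From dR/dt = 0: 1.16(1 - R*/764) = 0.0192·15.4, giving R* = 764·(1 - 0.256) = 569.
From dC/dt = 0: 0.00908·569 - 0.32 = 0.0497P*, so P* = 4.84/0.0497 = 97.5.

R* ≈ 569, C* ≈ 15.4, P* ≈ 97.5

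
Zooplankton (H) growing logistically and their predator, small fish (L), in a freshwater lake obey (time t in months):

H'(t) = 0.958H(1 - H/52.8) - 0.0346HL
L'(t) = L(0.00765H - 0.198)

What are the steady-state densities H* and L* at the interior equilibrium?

H* ≈ 25.9, L* ≈ 14.1

From dL/dt = 0 with L > 0: 0.00765H* = 0.198, so H* = 25.9.
Substitute into dH/dt = 0: 0.958(1 - 25.9/52.8) = 0.0346L*.
The bracket is 0.51, giving L* = 0.488/0.0346 = 14.1.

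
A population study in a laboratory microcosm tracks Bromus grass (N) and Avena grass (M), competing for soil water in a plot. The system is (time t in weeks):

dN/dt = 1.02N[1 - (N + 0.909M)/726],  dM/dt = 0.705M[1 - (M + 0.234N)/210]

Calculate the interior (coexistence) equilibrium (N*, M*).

Setting both brackets to zero gives the nullclines N + 0.909M = 726 and 0.234N + M = 210.
Substituting M = 210 - 0.234N into the first: N(1 - 0.909·0.234) = 726 - 0.909·210.
So N* = 535/0.787 = 680, and then M* = 210 - 0.234·680 = 51.

N* ≈ 680, M* ≈ 51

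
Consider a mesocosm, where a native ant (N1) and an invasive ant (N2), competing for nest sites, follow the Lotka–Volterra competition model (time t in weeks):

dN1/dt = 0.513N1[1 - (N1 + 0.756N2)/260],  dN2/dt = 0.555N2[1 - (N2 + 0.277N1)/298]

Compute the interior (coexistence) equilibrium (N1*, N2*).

Setting both brackets to zero gives the nullclines N1 + 0.756N2 = 260 and 0.277N1 + N2 = 298.
Substituting N2 = 298 - 0.277N1 into the first: N1(1 - 0.756·0.277) = 260 - 0.756·298.
So N1* = 34.7/0.791 = 43.9, and then N2* = 298 - 0.277·43.9 = 286.

N1* ≈ 43.9, N2* ≈ 286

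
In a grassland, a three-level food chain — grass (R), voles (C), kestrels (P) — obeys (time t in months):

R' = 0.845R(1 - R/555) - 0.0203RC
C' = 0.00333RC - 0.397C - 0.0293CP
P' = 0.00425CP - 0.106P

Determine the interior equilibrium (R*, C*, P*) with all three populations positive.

R* ≈ 222, C* ≈ 24.9, P* ≈ 11.7

From dP/dt = 0: 0.00425C* = 0.106, so C* = 24.9.
From dR/dt = 0: 0.845(1 - R*/555) = 0.0203·24.9, giving R* = 555·(1 - 0.599) = 222.
From dC/dt = 0: 0.00333·222 - 0.397 = 0.0293P*, so P* = 0.344/0.0293 = 11.7.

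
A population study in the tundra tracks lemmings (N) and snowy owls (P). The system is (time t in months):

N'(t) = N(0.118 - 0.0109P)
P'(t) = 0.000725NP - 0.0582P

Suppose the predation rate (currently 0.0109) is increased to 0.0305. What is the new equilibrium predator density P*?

P* ≈ 3.87

At the interior fixed point, setting dN/dt = 0 with N > 0 fixes P* = (prey growth rate)/(NP coefficient) — independent of the other coefficients.
With the change, P* = 0.118/0.0305 = 3.87; it falls from 10.8.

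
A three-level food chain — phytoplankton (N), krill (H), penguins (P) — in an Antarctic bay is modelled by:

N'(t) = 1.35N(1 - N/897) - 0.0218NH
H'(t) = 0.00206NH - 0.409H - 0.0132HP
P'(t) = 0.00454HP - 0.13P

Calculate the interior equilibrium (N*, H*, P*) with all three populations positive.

From dP/dt = 0: 0.00454H* = 0.13, so H* = 28.6.
From dN/dt = 0: 1.35(1 - N*/897) = 0.0218·28.6, giving N* = 897·(1 - 0.462) = 482.
From dH/dt = 0: 0.00206·482 - 0.409 = 0.0132P*, so P* = 0.584/0.0132 = 44.3.

N* ≈ 482, H* ≈ 28.6, P* ≈ 44.3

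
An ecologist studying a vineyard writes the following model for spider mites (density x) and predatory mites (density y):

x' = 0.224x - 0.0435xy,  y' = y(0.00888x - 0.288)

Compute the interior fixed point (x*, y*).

x* ≈ 32.4, y* ≈ 5.15

Set dy/dt = 0 with y > 0: 0.00888x - 0.288 = 0, so x* = 0.288/0.00888 = 32.4.
Set dx/dt = 0 with x > 0: 0.224 - 0.0435y = 0, so y* = 0.224/0.0435 = 5.15.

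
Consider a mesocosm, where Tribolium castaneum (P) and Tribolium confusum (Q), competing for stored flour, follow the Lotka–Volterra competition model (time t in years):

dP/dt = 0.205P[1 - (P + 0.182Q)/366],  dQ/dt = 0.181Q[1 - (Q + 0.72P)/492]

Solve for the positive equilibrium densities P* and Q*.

P* ≈ 318, Q* ≈ 263

Setting both brackets to zero gives the nullclines P + 0.182Q = 366 and 0.72P + Q = 492.
Substituting Q = 492 - 0.72P into the first: P(1 - 0.182·0.72) = 366 - 0.182·492.
So P* = 276/0.869 = 318, and then Q* = 492 - 0.72·318 = 263.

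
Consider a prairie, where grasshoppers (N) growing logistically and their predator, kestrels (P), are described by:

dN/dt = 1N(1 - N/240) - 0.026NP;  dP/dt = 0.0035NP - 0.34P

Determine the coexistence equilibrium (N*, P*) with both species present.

N* ≈ 97.1, P* ≈ 22.9

From dP/dt = 0 with P > 0: 0.0035N* = 0.34, so N* = 97.1.
Substitute into dN/dt = 0: 1(1 - 97.1/240) = 0.026P*.
The bracket is 0.595, giving P* = 0.595/0.026 = 22.9.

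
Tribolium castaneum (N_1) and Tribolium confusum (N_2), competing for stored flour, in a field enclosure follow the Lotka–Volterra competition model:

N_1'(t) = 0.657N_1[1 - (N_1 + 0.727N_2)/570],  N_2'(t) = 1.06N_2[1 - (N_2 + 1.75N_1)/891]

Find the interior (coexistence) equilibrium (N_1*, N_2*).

Setting both brackets to zero gives the nullclines N_1 + 0.727N_2 = 570 and 1.75N_1 + N_2 = 891.
Substituting N_2 = 891 - 1.75N_1 into the first: N_1(1 - 0.727·1.75) = 570 - 0.727·891.
So N_1* = -77.8/-0.272 = 286, and then N_2* = 891 - 1.75·286 = 391.

N_1* ≈ 286, N_2* ≈ 391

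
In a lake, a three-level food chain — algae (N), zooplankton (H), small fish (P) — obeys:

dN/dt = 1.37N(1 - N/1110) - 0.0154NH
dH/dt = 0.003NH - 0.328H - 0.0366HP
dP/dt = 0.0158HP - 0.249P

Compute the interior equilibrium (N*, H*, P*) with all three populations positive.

N* ≈ 913, H* ≈ 15.8, P* ≈ 65.9

From dP/dt = 0: 0.0158H* = 0.249, so H* = 15.8.
From dN/dt = 0: 1.37(1 - N*/1110) = 0.0154·15.8, giving N* = 1110·(1 - 0.177) = 913.
From dH/dt = 0: 0.003·913 - 0.328 = 0.0366P*, so P* = 2.41/0.0366 = 65.9.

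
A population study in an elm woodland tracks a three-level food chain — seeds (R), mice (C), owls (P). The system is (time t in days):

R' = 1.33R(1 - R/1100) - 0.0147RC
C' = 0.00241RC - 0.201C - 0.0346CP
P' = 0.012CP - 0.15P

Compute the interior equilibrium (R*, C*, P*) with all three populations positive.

R* ≈ 948, C* ≈ 12.5, P* ≈ 60.2

From dP/dt = 0: 0.012C* = 0.15, so C* = 12.5.
From dR/dt = 0: 1.33(1 - R*/1100) = 0.0147·12.5, giving R* = 1100·(1 - 0.138) = 948.
From dC/dt = 0: 0.00241·948 - 0.201 = 0.0346P*, so P* = 2.08/0.0346 = 60.2.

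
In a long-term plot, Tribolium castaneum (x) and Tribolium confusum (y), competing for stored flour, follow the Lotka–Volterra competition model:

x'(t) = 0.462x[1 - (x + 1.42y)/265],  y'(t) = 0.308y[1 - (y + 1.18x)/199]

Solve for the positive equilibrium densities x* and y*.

Setting both brackets to zero gives the nullclines x + 1.42y = 265 and 1.18x + y = 199.
Substituting y = 199 - 1.18x into the first: x(1 - 1.42·1.18) = 265 - 1.42·199.
So x* = -17.6/-0.676 = 26, and then y* = 199 - 1.18·26 = 168.

x* ≈ 26, y* ≈ 168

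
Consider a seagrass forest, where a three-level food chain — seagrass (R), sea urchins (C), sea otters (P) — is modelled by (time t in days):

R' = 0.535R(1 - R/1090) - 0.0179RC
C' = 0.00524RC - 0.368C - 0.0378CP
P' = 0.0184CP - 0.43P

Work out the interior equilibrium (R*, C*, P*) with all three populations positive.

From dP/dt = 0: 0.0184C* = 0.43, so C* = 23.4.
From dR/dt = 0: 0.535(1 - R*/1090) = 0.0179·23.4, giving R* = 1090·(1 - 0.782) = 238.
From dC/dt = 0: 0.00524·238 - 0.368 = 0.0378P*, so P* = 0.878/0.0378 = 23.2.

R* ≈ 238, C* ≈ 23.4, P* ≈ 23.2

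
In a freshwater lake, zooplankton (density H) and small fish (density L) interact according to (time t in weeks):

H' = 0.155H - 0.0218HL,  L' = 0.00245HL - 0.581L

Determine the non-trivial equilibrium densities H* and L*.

H* ≈ 237, L* ≈ 7.11

Set dL/dt = 0 with L > 0: 0.00245H - 0.581 = 0, so H* = 0.581/0.00245 = 237.
Set dH/dt = 0 with H > 0: 0.155 - 0.0218L = 0, so L* = 0.155/0.0218 = 7.11.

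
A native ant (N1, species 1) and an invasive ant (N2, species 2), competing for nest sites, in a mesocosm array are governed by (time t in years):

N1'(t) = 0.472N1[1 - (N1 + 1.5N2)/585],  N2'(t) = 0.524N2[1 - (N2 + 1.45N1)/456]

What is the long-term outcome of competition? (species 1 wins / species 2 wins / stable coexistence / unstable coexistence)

unstable coexistence (outcome depends on initial conditions)

Compare the nullcline intercepts: K1/α12 = 585/1.5 = 390 < K2 = 456; K2/α21 = 456/1.45 = 314 < K1 = 585.
Since both are reversed, neither can invade when rare; the interior point is a saddle.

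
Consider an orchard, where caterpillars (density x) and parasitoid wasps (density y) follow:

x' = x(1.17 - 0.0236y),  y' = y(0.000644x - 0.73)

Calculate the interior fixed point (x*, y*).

x* ≈ 1130, y* ≈ 49.6

Set dy/dt = 0 with y > 0: 0.000644x - 0.73 = 0, so x* = 0.73/0.000644 = 1130.
Set dx/dt = 0 with x > 0: 1.17 - 0.0236y = 0, so y* = 1.17/0.0236 = 49.6.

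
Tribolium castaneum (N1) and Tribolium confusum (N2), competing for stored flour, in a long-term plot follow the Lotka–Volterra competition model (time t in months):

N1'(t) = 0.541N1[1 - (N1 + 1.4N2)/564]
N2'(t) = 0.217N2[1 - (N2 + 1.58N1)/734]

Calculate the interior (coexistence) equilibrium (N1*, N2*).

Setting both brackets to zero gives the nullclines N1 + 1.4N2 = 564 and 1.58N1 + N2 = 734.
Substituting N2 = 734 - 1.58N1 into the first: N1(1 - 1.4·1.58) = 564 - 1.4·734.
So N1* = -464/-1.21 = 383, and then N2* = 734 - 1.58·383 = 130.

N1* ≈ 383, N2* ≈ 130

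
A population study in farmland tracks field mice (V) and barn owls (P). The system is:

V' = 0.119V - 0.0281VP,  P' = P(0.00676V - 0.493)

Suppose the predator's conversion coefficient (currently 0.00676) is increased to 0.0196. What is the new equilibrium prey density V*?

V* ≈ 25.2

At the interior fixed point, setting dP/dt = 0 with P > 0 fixes V* = (predator death rate)/(VP coefficient) — independent of the other coefficients.
With the change, V* = 0.493/0.0196 = 25.2; it falls from 72.9.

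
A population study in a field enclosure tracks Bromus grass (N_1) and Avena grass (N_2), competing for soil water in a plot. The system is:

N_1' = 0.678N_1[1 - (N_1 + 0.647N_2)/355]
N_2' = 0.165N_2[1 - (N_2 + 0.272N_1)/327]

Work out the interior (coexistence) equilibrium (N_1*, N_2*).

N_1* ≈ 174, N_2* ≈ 280

Setting both brackets to zero gives the nullclines N_1 + 0.647N_2 = 355 and 0.272N_1 + N_2 = 327.
Substituting N_2 = 327 - 0.272N_1 into the first: N_1(1 - 0.647·0.272) = 355 - 0.647·327.
So N_1* = 143/0.824 = 174, and then N_2* = 327 - 0.272·174 = 280.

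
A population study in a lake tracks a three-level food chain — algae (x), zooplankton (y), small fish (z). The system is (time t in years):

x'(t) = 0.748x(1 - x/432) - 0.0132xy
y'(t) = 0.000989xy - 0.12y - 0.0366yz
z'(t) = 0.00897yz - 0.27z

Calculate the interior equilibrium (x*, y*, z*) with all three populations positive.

From dz/dt = 0: 0.00897y* = 0.27, so y* = 30.1.
From dx/dt = 0: 0.748(1 - x*/432) = 0.0132·30.1, giving x* = 432·(1 - 0.531) = 203.
From dy/dt = 0: 0.000989·203 - 0.12 = 0.0366z*, so z* = 0.0803/0.0366 = 2.19.

x* ≈ 203, y* ≈ 30.1, z* ≈ 2.19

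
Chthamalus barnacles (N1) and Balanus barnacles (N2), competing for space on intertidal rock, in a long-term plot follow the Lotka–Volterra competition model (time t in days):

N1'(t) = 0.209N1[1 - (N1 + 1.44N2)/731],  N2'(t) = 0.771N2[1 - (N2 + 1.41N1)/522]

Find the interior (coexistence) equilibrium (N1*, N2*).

Setting both brackets to zero gives the nullclines N1 + 1.44N2 = 731 and 1.41N1 + N2 = 522.
Substituting N2 = 522 - 1.41N1 into the first: N1(1 - 1.44·1.41) = 731 - 1.44·522.
So N1* = -20.7/-1.03 = 20.1, and then N2* = 522 - 1.41·20.1 = 494.

N1* ≈ 20.1, N2* ≈ 494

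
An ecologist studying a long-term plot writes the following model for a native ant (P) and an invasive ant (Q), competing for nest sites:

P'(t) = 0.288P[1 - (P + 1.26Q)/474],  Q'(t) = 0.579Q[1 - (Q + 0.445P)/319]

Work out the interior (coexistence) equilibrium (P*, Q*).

P* ≈ 164, Q* ≈ 246

Setting both brackets to zero gives the nullclines P + 1.26Q = 474 and 0.445P + Q = 319.
Substituting Q = 319 - 0.445P into the first: P(1 - 1.26·0.445) = 474 - 1.26·319.
So P* = 72.1/0.439 = 164, and then Q* = 319 - 0.445·164 = 246.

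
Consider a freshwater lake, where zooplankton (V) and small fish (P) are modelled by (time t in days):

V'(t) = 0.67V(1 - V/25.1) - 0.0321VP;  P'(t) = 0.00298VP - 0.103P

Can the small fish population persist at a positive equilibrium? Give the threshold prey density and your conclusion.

Threshold V = 34.6; K < 34.6, so no, the predator goes extinct.

The predator equation gives dP/dt > 0 only when V > 0.103/0.00298 = 34.6.
Without the predator, V → K = 25.1. Since 25.1 < 34.6, the predator cannot invade.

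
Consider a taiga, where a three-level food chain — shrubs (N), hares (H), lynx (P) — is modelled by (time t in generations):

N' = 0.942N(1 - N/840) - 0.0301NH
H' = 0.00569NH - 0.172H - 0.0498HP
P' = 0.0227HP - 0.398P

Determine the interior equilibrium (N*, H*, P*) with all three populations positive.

N* ≈ 369, H* ≈ 17.5, P* ≈ 38.8

From dP/dt = 0: 0.0227H* = 0.398, so H* = 17.5.
From dN/dt = 0: 0.942(1 - N*/840) = 0.0301·17.5, giving N* = 840·(1 - 0.56) = 369.
From dH/dt = 0: 0.00569·369 - 0.172 = 0.0498P*, so P* = 1.93/0.0498 = 38.8.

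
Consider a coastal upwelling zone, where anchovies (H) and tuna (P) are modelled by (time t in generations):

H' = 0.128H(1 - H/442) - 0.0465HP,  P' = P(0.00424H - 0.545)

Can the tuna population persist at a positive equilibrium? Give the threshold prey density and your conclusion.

Threshold H = 129; K > 129, so yes, the predator persists.

The predator equation gives dP/dt > 0 only when H > 0.545/0.00424 = 129.
Without the predator, H → K = 442. Since 442 > 129, the predator can invade and persist.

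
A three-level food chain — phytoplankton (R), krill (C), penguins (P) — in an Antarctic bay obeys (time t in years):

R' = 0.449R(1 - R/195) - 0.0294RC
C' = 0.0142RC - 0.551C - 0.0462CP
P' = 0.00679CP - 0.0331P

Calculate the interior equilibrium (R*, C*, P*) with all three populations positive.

From dP/dt = 0: 0.00679C* = 0.0331, so C* = 4.87.
From dR/dt = 0: 0.449(1 - R*/195) = 0.0294·4.87, giving R* = 195·(1 - 0.319) = 133.
From dC/dt = 0: 0.0142·133 - 0.551 = 0.0462P*, so P* = 1.33/0.0462 = 28.9.

R* ≈ 133, C* ≈ 4.87, P* ≈ 28.9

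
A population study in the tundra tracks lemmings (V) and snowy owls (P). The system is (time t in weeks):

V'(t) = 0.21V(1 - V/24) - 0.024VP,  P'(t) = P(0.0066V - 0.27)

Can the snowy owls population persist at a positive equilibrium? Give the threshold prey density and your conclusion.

Threshold V = 40.9; K < 40.9, so no, the predator goes extinct.

The predator equation gives dP/dt > 0 only when V > 0.27/0.0066 = 40.9.
Without the predator, V → K = 24. Since 24 < 40.9, the predator cannot invade.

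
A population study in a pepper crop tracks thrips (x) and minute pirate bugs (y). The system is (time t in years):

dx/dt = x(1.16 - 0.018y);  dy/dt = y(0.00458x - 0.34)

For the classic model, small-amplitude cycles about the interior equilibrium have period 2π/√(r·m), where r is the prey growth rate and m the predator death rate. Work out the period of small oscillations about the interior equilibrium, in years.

T ≈ 10 years

Here r = 1.16 and m = 0.34, so r·m = 0.394.
ω = √0.394 = 0.628 per year, hence T = 2π/ω ≈ 10 years.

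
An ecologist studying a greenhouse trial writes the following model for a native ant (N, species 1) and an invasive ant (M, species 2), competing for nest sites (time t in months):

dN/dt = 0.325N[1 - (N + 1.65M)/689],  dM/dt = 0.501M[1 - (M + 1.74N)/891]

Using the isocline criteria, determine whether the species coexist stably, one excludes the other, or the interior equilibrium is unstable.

Compare the nullcline intercepts: K1/α12 = 689/1.65 = 418 < K2 = 891; K2/α21 = 891/1.74 = 512 < K1 = 689.
Since both are reversed, neither can invade when rare; the interior point is a saddle.

unstable coexistence (outcome depends on initial conditions)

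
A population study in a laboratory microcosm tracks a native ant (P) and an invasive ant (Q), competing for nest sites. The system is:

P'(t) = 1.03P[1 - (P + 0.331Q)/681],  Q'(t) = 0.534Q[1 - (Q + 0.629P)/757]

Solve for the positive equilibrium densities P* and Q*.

P* ≈ 544, Q* ≈ 415

Setting both brackets to zero gives the nullclines P + 0.331Q = 681 and 0.629P + Q = 757.
Substituting Q = 757 - 0.629P into the first: P(1 - 0.331·0.629) = 681 - 0.331·757.
So P* = 430/0.792 = 544, and then Q* = 757 - 0.629·544 = 415.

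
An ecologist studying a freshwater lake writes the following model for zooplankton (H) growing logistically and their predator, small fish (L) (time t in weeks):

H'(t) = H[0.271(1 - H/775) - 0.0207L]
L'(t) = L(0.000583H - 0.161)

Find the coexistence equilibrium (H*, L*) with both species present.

H* ≈ 276, L* ≈ 8.43

From dL/dt = 0 with L > 0: 0.000583H* = 0.161, so H* = 276.
Substitute into dH/dt = 0: 0.271(1 - 276/775) = 0.0207L*.
The bracket is 0.644, giving L* = 0.174/0.0207 = 8.43.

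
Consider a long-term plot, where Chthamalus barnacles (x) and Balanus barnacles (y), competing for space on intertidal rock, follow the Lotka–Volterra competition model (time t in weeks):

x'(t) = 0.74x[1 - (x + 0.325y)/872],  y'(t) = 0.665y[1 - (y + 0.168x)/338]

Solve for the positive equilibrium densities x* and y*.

x* ≈ 806, y* ≈ 203

Setting both brackets to zero gives the nullclines x + 0.325y = 872 and 0.168x + y = 338.
Substituting y = 338 - 0.168x into the first: x(1 - 0.325·0.168) = 872 - 0.325·338.
So x* = 762/0.945 = 806, and then y* = 338 - 0.168·806 = 203.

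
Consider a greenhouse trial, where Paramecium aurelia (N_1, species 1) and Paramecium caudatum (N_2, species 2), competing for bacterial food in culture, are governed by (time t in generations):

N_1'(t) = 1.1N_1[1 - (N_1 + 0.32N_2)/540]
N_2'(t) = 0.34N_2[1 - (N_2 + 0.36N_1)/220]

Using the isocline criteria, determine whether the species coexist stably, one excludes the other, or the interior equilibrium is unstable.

Compare the nullcline intercepts: K1/α12 = 540/0.32 = 1690 > K2 = 220; K2/α21 = 220/0.36 = 611 > K1 = 540.
Since both inequalities hold, each species can invade when rare, so the interior equilibrium is stable.

stable coexistence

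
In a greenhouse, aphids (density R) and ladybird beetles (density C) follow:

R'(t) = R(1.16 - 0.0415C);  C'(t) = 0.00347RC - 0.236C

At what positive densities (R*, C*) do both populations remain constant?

R* ≈ 68, C* ≈ 28

Set dC/dt = 0 with C > 0: 0.00347R - 0.236 = 0, so R* = 0.236/0.00347 = 68.
Set dR/dt = 0 with R > 0: 1.16 - 0.0415C = 0, so C* = 1.16/0.0415 = 28.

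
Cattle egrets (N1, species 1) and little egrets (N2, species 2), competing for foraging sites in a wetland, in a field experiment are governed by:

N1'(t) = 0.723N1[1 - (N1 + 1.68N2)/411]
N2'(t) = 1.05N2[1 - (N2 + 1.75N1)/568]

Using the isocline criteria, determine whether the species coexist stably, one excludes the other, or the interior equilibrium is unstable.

unstable coexistence (outcome depends on initial conditions)

Compare the nullcline intercepts: K1/α12 = 411/1.68 = 245 < K2 = 568; K2/α21 = 568/1.75 = 325 < K1 = 411.
Since both are reversed, neither can invade when rare; the interior point is a saddle.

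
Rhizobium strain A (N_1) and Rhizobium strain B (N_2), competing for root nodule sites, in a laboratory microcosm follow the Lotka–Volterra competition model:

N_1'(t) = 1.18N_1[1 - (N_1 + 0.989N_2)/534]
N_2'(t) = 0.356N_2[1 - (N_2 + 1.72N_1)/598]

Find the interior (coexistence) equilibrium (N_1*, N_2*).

Setting both brackets to zero gives the nullclines N_1 + 0.989N_2 = 534 and 1.72N_1 + N_2 = 598.
Substituting N_2 = 598 - 1.72N_1 into the first: N_1(1 - 0.989·1.72) = 534 - 0.989·598.
So N_1* = -57.4/-0.701 = 81.9, and then N_2* = 598 - 1.72·81.9 = 457.

N_1* ≈ 81.9, N_2* ≈ 457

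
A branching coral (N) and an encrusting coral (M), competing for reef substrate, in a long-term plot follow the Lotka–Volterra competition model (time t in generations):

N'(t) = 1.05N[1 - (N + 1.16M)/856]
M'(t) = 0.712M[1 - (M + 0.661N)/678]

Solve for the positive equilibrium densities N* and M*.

Setting both brackets to zero gives the nullclines N + 1.16M = 856 and 0.661N + M = 678.
Substituting M = 678 - 0.661N into the first: N(1 - 1.16·0.661) = 856 - 1.16·678.
So N* = 69.5/0.233 = 298, and then M* = 678 - 0.661·298 = 481.

N* ≈ 298, M* ≈ 481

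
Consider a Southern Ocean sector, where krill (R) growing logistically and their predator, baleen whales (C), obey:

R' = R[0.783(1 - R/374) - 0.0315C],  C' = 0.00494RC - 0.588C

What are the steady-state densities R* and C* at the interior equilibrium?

From dC/dt = 0 with C > 0: 0.00494R* = 0.588, so R* = 119.
Substitute into dR/dt = 0: 0.783(1 - 119/374) = 0.0315C*.
The bracket is 0.682, giving C* = 0.534/0.0315 = 16.9.

R* ≈ 119, C* ≈ 16.9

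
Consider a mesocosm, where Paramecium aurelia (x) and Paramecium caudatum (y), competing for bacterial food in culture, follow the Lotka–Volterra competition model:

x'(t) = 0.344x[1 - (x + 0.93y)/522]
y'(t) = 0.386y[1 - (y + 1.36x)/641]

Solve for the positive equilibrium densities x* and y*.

Setting both brackets to zero gives the nullclines x + 0.93y = 522 and 1.36x + y = 641.
Substituting y = 641 - 1.36x into the first: x(1 - 0.93·1.36) = 522 - 0.93·641.
So x* = -74.1/-0.265 = 280, and then y* = 641 - 1.36·280 = 260.

x* ≈ 280, y* ≈ 260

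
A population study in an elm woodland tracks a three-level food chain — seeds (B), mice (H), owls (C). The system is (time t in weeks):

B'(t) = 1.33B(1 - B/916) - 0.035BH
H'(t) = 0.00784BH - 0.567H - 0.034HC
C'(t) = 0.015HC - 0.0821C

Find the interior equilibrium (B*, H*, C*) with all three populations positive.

From dC/dt = 0: 0.015H* = 0.0821, so H* = 5.47.
From dB/dt = 0: 1.33(1 - B*/916) = 0.035·5.47, giving B* = 916·(1 - 0.144) = 784.
From dH/dt = 0: 0.00784·784 - 0.567 = 0.034C*, so C* = 5.58/0.034 = 164.

B* ≈ 784, H* ≈ 5.47, C* ≈ 164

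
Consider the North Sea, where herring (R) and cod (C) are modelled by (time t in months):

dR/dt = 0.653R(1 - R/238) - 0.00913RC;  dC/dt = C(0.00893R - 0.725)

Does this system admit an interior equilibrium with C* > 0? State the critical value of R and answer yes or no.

The predator equation gives dC/dt > 0 only when R > 0.725/0.00893 = 81.2.
Without the predator, R → K = 238. Since 238 > 81.2, the predator can invade and persist.

Threshold R = 81.2; K > 81.2, so yes, the predator persists.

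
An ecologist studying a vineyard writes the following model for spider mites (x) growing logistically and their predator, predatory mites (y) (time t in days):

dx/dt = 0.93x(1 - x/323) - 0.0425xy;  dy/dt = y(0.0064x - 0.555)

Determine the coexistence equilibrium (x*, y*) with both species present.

From dy/dt = 0 with y > 0: 0.0064x* = 0.555, so x* = 86.7.
Substitute into dx/dt = 0: 0.93(1 - 86.7/323) = 0.0425y*.
The bracket is 0.732, giving y* = 0.68/0.0425 = 16.

x* ≈ 86.7, y* ≈ 16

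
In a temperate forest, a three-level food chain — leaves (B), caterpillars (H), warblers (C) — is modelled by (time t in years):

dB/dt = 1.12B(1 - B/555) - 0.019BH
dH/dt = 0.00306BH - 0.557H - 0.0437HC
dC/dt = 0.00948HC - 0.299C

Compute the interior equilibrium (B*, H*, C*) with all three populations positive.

B* ≈ 258, H* ≈ 31.5, C* ≈ 5.32

From dC/dt = 0: 0.00948H* = 0.299, so H* = 31.5.
From dB/dt = 0: 1.12(1 - B*/555) = 0.019·31.5, giving B* = 555·(1 - 0.535) = 258.
From dH/dt = 0: 0.00306·258 - 0.557 = 0.0437C*, so C* = 0.233/0.0437 = 5.32.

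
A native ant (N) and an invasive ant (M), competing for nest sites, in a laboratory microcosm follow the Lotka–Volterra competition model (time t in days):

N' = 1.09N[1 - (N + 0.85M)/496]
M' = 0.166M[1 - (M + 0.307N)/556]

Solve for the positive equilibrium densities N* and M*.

N* ≈ 31.7, M* ≈ 546

Setting both brackets to zero gives the nullclines N + 0.85M = 496 and 0.307N + M = 556.
Substituting M = 556 - 0.307N into the first: N(1 - 0.85·0.307) = 496 - 0.85·556.
So N* = 23.4/0.739 = 31.7, and then M* = 556 - 0.307·31.7 = 546.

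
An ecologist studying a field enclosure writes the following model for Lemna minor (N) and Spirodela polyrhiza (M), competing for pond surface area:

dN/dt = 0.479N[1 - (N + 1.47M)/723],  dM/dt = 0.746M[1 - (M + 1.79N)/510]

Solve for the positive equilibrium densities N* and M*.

Setting both brackets to zero gives the nullclines N + 1.47M = 723 and 1.79N + M = 510.
Substituting M = 510 - 1.79N into the first: N(1 - 1.47·1.79) = 723 - 1.47·510.
So N* = -26.7/-1.63 = 16.4, and then M* = 510 - 1.79·16.4 = 481.

N* ≈ 16.4, M* ≈ 481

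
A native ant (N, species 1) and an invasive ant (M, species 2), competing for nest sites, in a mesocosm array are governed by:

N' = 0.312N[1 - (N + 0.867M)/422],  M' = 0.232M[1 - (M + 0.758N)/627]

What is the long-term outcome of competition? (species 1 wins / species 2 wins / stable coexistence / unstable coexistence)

species 2 excludes species 1

Compare the nullcline intercepts: K1/α12 = 422/0.867 = 487 < K2 = 627; K2/α21 = 627/0.758 = 827 > K1 = 422.
Since the inequalities point opposite ways, species 2 can invade but species 1 cannot.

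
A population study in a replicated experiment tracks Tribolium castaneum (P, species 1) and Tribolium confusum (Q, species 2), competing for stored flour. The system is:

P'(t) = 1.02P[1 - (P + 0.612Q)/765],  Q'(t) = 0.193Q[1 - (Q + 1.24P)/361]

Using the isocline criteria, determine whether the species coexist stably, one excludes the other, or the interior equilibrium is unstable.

species 1 excludes species 2

Compare the nullcline intercepts: K1/α12 = 765/0.612 = 1250 > K2 = 361; K2/α21 = 361/1.24 = 291 < K1 = 765.
Since the inequalities point opposite ways, species 1 can invade but species 2 cannot.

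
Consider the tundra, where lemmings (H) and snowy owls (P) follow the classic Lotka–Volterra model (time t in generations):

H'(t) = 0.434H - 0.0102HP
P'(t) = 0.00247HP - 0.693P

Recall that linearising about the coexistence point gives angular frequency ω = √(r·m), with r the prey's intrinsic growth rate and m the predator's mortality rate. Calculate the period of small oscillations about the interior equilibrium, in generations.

T ≈ 11.5 generations

Here r = 0.434 and m = 0.693, so r·m = 0.301.
ω = √0.301 = 0.548 per generation, hence T = 2π/ω ≈ 11.5 generations.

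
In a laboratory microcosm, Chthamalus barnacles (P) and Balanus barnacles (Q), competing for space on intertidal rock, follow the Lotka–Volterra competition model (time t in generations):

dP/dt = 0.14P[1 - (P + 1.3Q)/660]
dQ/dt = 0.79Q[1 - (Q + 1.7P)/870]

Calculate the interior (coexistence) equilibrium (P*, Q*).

P* ≈ 389, Q* ≈ 208

Setting both brackets to zero gives the nullclines P + 1.3Q = 660 and 1.7P + Q = 870.
Substituting Q = 870 - 1.7P into the first: P(1 - 1.3·1.7) = 660 - 1.3·870.
So P* = -471/-1.21 = 389, and then Q* = 870 - 1.7·389 = 208.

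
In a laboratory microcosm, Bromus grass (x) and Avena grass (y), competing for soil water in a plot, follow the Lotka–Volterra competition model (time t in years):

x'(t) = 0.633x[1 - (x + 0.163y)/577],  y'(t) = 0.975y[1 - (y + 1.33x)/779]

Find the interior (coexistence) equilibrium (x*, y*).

x* ≈ 575, y* ≈ 14.8

Setting both brackets to zero gives the nullclines x + 0.163y = 577 and 1.33x + y = 779.
Substituting y = 779 - 1.33x into the first: x(1 - 0.163·1.33) = 577 - 0.163·779.
So x* = 450/0.783 = 575, and then y* = 779 - 1.33·575 = 14.8.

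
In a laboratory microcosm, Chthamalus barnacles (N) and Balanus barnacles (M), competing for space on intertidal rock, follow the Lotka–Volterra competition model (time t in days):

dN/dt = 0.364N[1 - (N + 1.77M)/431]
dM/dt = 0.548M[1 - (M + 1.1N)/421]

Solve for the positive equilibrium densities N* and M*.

Setting both brackets to zero gives the nullclines N + 1.77M = 431 and 1.1N + M = 421.
Substituting M = 421 - 1.1N into the first: N(1 - 1.77·1.1) = 431 - 1.77·421.
So N* = -314/-0.947 = 332, and then M* = 421 - 1.1·332 = 56.1.

N* ≈ 332, M* ≈ 56.1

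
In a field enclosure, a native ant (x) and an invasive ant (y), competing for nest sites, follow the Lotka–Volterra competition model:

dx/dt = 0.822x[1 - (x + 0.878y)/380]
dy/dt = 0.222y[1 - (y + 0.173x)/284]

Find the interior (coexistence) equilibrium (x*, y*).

x* ≈ 154, y* ≈ 257

Setting both brackets to zero gives the nullclines x + 0.878y = 380 and 0.173x + y = 284.
Substituting y = 284 - 0.173x into the first: x(1 - 0.878·0.173) = 380 - 0.878·284.
So x* = 131/0.848 = 154, and then y* = 284 - 0.173·154 = 257.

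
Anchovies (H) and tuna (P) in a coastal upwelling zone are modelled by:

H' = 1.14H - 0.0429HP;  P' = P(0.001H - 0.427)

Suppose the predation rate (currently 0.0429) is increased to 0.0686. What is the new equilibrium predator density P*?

P* ≈ 16.6

At the interior fixed point, setting dH/dt = 0 with H > 0 fixes P* = (prey growth rate)/(HP coefficient) — independent of the other coefficients.
With the change, P* = 1.14/0.0686 = 16.6; it falls from 26.6.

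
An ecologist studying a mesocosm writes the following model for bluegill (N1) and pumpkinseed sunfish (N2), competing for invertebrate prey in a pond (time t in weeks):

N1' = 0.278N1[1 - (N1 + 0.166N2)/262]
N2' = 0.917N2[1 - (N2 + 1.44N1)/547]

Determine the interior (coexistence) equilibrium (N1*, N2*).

N1* ≈ 225, N2* ≈ 223

Setting both brackets to zero gives the nullclines N1 + 0.166N2 = 262 and 1.44N1 + N2 = 547.
Substituting N2 = 547 - 1.44N1 into the first: N1(1 - 0.166·1.44) = 262 - 0.166·547.
So N1* = 171/0.761 = 225, and then N2* = 547 - 1.44·225 = 223.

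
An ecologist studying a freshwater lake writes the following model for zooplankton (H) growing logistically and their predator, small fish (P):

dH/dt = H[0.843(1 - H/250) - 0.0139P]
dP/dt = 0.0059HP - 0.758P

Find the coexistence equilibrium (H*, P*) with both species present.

From dP/dt = 0 with P > 0: 0.0059H* = 0.758, so H* = 128.
Substitute into dH/dt = 0: 0.843(1 - 128/250) = 0.0139P*.
The bracket is 0.486, giving P* = 0.41/0.0139 = 29.5.

H* ≈ 128, P* ≈ 29.5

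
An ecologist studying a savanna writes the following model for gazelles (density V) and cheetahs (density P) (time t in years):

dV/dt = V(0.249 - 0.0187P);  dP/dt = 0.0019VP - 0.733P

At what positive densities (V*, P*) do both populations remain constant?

Set dP/dt = 0 with P > 0: 0.0019V - 0.733 = 0, so V* = 0.733/0.0019 = 386.
Set dV/dt = 0 with V > 0: 0.249 - 0.0187P = 0, so P* = 0.249/0.0187 = 13.3.

V* ≈ 386, P* ≈ 13.3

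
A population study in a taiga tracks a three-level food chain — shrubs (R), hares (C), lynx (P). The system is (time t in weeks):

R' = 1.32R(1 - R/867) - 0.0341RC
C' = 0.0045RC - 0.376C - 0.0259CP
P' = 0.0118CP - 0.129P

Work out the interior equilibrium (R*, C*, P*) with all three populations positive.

From dP/dt = 0: 0.0118C* = 0.129, so C* = 10.9.
From dR/dt = 0: 1.32(1 - R*/867) = 0.0341·10.9, giving R* = 867·(1 - 0.282) = 622.
From dC/dt = 0: 0.0045·622 - 0.376 = 0.0259P*, so P* = 2.42/0.0259 = 93.6.

R* ≈ 622, C* ≈ 10.9, P* ≈ 93.6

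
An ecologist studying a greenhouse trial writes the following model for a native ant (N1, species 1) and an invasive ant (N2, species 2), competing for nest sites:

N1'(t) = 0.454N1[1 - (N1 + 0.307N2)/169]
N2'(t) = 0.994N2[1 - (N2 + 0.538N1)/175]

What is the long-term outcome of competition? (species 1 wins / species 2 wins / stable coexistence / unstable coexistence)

Compare the nullcline intercepts: K1/α12 = 169/0.307 = 550 > K2 = 175; K2/α21 = 175/0.538 = 325 > K1 = 169.
Since both inequalities hold, each species can invade when rare, so the interior equilibrium is stable.

stable coexistence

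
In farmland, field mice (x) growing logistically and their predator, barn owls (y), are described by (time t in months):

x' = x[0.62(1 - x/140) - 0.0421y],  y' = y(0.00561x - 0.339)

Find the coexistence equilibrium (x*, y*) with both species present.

From dy/dt = 0 with y > 0: 0.00561x* = 0.339, so x* = 60.4.
Substitute into dx/dt = 0: 0.62(1 - 60.4/140) = 0.0421y*.
The bracket is 0.568, giving y* = 0.352/0.0421 = 8.37.

x* ≈ 60.4, y* ≈ 8.37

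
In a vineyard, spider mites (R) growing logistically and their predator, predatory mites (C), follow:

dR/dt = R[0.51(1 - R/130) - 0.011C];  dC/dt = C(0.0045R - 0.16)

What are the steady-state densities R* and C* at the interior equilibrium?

From dC/dt = 0 with C > 0: 0.0045R* = 0.16, so R* = 35.6.
Substitute into dR/dt = 0: 0.51(1 - 35.6/130) = 0.011C*.
The bracket is 0.726, giving C* = 0.371/0.011 = 33.7.

R* ≈ 35.6, C* ≈ 33.7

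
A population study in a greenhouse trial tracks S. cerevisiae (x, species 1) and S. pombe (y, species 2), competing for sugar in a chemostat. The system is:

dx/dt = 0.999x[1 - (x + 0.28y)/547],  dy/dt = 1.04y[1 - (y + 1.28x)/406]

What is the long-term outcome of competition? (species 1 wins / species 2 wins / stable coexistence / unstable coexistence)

Compare the nullcline intercepts: K1/α12 = 547/0.28 = 1950 > K2 = 406; K2/α21 = 406/1.28 = 317 < K1 = 547.
Since the inequalities point opposite ways, species 1 can invade but species 2 cannot.

species 1 excludes species 2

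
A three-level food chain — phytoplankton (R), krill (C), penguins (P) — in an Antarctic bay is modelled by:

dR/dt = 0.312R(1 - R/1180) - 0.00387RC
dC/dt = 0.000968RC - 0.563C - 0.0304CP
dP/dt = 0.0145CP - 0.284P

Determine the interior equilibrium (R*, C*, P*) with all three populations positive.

From dP/dt = 0: 0.0145C* = 0.284, so C* = 19.6.
From dR/dt = 0: 0.312(1 - R*/1180) = 0.00387·19.6, giving R* = 1180·(1 - 0.243) = 893.
From dC/dt = 0: 0.000968·893 - 0.563 = 0.0304P*, so P* = 0.302/0.0304 = 9.93.

R* ≈ 893, C* ≈ 19.6, P* ≈ 9.93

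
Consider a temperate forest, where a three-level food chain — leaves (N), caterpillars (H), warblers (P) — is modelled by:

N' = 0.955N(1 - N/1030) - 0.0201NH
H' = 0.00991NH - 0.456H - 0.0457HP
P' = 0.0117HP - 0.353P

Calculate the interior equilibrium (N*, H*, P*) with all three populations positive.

N* ≈ 376, H* ≈ 30.2, P* ≈ 71.5

From dP/dt = 0: 0.0117H* = 0.353, so H* = 30.2.
From dN/dt = 0: 0.955(1 - N*/1030) = 0.0201·30.2, giving N* = 1030·(1 - 0.635) = 376.
From dH/dt = 0: 0.00991·376 - 0.456 = 0.0457P*, so P* = 3.27/0.0457 = 71.5.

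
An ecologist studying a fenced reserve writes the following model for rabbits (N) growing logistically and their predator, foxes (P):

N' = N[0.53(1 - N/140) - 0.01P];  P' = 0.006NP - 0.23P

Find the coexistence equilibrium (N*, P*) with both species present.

N* ≈ 38.3, P* ≈ 38.5

From dP/dt = 0 with P > 0: 0.006N* = 0.23, so N* = 38.3.
Substitute into dN/dt = 0: 0.53(1 - 38.3/140) = 0.01P*.
The bracket is 0.726, giving P* = 0.385/0.01 = 38.5.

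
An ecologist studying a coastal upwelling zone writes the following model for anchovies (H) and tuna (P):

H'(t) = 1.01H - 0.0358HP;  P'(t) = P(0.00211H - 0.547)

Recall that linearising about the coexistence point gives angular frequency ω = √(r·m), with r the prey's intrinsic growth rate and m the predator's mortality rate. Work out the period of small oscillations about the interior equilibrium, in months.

T ≈ 8.45 months

Here r = 1.01 and m = 0.547, so r·m = 0.552.
ω = √0.552 = 0.743 per month, hence T = 2π/ω ≈ 8.45 months.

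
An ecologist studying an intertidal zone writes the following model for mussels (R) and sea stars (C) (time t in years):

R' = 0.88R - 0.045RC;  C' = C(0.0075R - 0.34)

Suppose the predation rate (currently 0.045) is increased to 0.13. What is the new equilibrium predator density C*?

At the interior fixed point, setting dR/dt = 0 with R > 0 fixes C* = (prey growth rate)/(RC coefficient) — independent of the other coefficients.
With the change, C* = 0.88/0.13 = 6.77; it falls from 19.6.

C* ≈ 6.77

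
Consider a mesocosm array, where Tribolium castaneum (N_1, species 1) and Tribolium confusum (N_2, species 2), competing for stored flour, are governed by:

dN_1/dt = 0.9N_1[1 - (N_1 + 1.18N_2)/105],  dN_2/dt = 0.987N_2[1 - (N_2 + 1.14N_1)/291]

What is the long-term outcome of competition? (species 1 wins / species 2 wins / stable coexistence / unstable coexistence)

species 2 excludes species 1

Compare the nullcline intercepts: K1/α12 = 105/1.18 = 89 < K2 = 291; K2/α21 = 291/1.14 = 255 > K1 = 105.
Since the inequalities point opposite ways, species 2 can invade but species 1 cannot.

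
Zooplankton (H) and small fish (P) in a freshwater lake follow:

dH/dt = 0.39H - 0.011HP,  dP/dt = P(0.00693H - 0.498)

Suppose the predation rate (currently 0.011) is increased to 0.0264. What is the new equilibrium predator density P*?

At the interior fixed point, setting dH/dt = 0 with H > 0 fixes P* = (prey growth rate)/(HP coefficient) — independent of the other coefficients.
With the change, P* = 0.39/0.0264 = 14.8; it falls from 35.5.

P* ≈ 14.8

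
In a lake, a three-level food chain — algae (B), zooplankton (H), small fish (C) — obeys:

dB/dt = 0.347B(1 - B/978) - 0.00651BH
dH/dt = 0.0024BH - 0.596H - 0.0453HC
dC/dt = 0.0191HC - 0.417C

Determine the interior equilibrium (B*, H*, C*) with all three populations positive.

B* ≈ 577, H* ≈ 21.8, C* ≈ 17.4

From dC/dt = 0: 0.0191H* = 0.417, so H* = 21.8.
From dB/dt = 0: 0.347(1 - B*/978) = 0.00651·21.8, giving B* = 978·(1 - 0.41) = 577.
From dH/dt = 0: 0.0024·577 - 0.596 = 0.0453C*, so C* = 0.79/0.0453 = 17.4.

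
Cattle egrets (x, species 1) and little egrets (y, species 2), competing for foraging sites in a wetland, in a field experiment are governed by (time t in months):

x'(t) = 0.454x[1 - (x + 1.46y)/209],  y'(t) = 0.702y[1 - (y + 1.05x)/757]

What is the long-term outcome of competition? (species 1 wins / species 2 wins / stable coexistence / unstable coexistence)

species 2 excludes species 1

Compare the nullcline intercepts: K1/α12 = 209/1.46 = 143 < K2 = 757; K2/α21 = 757/1.05 = 721 > K1 = 209.
Since the inequalities point opposite ways, species 2 can invade but species 1 cannot.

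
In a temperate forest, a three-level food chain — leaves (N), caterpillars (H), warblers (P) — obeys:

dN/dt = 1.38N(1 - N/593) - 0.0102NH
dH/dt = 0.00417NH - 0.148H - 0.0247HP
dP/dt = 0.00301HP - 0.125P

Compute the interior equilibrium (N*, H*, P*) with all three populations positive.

N* ≈ 411, H* ≈ 41.5, P* ≈ 63.4

From dP/dt = 0: 0.00301H* = 0.125, so H* = 41.5.
From dN/dt = 0: 1.38(1 - N*/593) = 0.0102·41.5, giving N* = 593·(1 - 0.307) = 411.
From dH/dt = 0: 0.00417·411 - 0.148 = 0.0247P*, so P* = 1.57/0.0247 = 63.4.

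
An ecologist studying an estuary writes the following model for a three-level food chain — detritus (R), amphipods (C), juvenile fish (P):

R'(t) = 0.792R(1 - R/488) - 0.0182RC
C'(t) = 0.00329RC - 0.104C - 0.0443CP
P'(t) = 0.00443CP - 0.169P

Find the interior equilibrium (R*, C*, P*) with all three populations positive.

From dP/dt = 0: 0.00443C* = 0.169, so C* = 38.1.
From dR/dt = 0: 0.792(1 - R*/488) = 0.0182·38.1, giving R* = 488·(1 - 0.877) = 60.2.
From dC/dt = 0: 0.00329·60.2 - 0.104 = 0.0443P*, so P* = 0.094/0.0443 = 2.12.

R* ≈ 60.2, C* ≈ 38.1, P* ≈ 2.12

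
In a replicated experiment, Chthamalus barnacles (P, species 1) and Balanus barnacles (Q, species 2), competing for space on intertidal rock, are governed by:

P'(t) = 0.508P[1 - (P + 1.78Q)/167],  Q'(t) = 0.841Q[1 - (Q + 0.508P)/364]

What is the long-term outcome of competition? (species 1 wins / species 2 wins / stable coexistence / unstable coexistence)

species 2 excludes species 1

Compare the nullcline intercepts: K1/α12 = 167/1.78 = 93.8 < K2 = 364; K2/α21 = 364/0.508 = 717 > K1 = 167.
Since the inequalities point opposite ways, species 2 can invade but species 1 cannot.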